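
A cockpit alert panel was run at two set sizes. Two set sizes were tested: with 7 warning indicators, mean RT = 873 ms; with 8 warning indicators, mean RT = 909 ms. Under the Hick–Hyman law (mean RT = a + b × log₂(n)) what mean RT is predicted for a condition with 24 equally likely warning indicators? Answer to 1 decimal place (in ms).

With log₂ n on the abscissa the relation is linear; from the two conditions:
  b = (909 − 873) / (log₂ 8 − log₂ 7) = 36 / (3 − 2.8074) = 186.872 ms/bit
  a = 873 − 186.872 × 2.8074 = 348.384 ms
Then RT(24) = 348.384 + 186.872 × log₂ 24 = 348.384 + 186.872 × 4.5850 ≈ 1205.185 ms.

1205.2 ms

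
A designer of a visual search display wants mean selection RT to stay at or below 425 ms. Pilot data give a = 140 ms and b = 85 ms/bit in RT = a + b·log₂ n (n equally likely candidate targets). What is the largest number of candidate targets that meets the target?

Information budget: (425 − 140)/85 = 3.3529 bits, so n ≤ 2^3.3529 = 10.217 → at most 10.

10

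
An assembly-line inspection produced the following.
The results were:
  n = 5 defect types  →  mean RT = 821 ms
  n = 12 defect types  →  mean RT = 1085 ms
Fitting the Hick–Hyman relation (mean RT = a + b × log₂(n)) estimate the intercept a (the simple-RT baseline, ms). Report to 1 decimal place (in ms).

The slope on a log₂ axis is (1085 − 821) / (3.5850 − 2.3219) = 209.020 ms/bit.
Intercept: a = 821 − 209.020·log₂(5) = 335.670 ms.

335.7 ms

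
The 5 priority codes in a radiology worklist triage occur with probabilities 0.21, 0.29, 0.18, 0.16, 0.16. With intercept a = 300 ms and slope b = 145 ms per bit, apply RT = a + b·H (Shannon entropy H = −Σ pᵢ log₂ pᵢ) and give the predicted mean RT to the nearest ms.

Entropy contributions −pᵢ log₂ pᵢ: 0.4728, 0.5179, 0.4453, 0.4230, 0.4230; sum H = 2.2821 bits.
RT = a + bH = 300 + 145·2.2821 = 630.90 ms.

631 ms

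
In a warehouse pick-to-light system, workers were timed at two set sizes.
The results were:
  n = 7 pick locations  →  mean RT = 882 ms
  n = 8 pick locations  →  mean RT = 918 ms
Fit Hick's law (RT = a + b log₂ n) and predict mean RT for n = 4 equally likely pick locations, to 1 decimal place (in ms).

Solve the two-equation system in a and b:
  b = (918 − 882) / (log₂ 8 − log₂ 7) = 36 / (3 − 2.8074) = 186.872 ms/bit
  a = 882 − 186.872 × 2.8074 = 357.384 ms
Then RT(4) = 357.384 + 186.872 × log₂ 4 = 357.384 + 186.872 × 2 ≈ 731.128 ms.

731.1 ms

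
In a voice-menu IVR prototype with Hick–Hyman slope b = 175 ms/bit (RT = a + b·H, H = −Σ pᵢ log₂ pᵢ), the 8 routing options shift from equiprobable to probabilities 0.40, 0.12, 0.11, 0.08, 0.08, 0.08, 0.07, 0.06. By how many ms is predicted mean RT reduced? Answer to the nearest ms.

64 ms

The RT saving is b·ΔH. Equiprobable H₀ = log₂(8) = 3.0000 bits; with the given probabilities H = 2.6327 bits.
b·(H₀ − H) = 175 × (3.0000 − 2.6327) = 64.27 ms.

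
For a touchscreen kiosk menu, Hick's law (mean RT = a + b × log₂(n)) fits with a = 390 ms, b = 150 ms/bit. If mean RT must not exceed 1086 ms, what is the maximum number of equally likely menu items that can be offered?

24

Set 390 + 150·log₂ n ≤ 1086 → log₂ n ≤ (1086 − 390)/150 = 4.6400.
So n ≤ 2^4.6400 = 24.933; the largest integer n is 24.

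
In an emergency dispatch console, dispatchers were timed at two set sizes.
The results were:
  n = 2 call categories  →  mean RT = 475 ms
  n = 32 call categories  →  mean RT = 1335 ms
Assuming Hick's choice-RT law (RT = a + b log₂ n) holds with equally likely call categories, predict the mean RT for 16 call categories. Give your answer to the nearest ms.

1120 ms

Solve the two-equation system in a and b:
  b = (1335 − 475) / (log₂ 32 − log₂ 2) = 860 / (5 − 1) = 215 ms/bit
  a = 475 − 215 × 1 = 260 ms
Then RT(16) = 260 + 215 × log₂ 16 = 260 + 215 × 4 ≈ 1120.000 ms.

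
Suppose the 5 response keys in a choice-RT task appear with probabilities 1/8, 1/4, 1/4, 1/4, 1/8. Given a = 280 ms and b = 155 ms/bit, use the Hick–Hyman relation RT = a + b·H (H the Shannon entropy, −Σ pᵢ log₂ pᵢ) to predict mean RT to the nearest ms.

Each term −pᵢ log₂ pᵢ: 0.125·3 + 0.25·2 + 0.25·2 + 0.25·2 + 0.125·3; summed, H = 2.250 bits.
Mean RT = a + bH = 280 + 155·2.250 = 628.75 ms.

629 ms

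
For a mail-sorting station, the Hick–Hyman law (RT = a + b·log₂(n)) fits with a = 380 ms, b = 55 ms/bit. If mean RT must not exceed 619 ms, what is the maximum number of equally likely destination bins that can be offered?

Information budget: (619 − 380)/55 = 4.3455 bits, so n ≤ 2^4.3455 = 20.329 → at most 20.

20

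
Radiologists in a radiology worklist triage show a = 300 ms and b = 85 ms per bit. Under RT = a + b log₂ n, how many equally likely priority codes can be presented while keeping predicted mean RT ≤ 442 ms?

3

Information budget: (442 − 300)/85 = 1.6706 bits, so n ≤ 2^1.6706 = 3.183 → at most 3.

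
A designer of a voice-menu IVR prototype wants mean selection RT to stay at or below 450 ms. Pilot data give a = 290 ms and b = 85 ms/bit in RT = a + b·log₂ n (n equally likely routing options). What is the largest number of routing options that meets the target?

85·log₂ n ≤ 450 − 290 = 160, giving log₂ n ≤ 1.8824 and n ≤ 3.687. The largest whole number is 3.

3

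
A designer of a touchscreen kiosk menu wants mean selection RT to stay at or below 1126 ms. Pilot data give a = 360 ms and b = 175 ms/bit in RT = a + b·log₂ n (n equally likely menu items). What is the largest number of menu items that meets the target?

20

Information budget: (1126 − 360)/175 = 4.3771 bits, so n ≤ 2^4.3771 = 20.780 → at most 20.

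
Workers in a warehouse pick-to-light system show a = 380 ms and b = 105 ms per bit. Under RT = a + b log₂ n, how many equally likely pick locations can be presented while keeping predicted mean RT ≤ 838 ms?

105·log₂ n ≤ 838 − 380 = 458, giving log₂ n ≤ 4.3619 and n ≤ 20.562. The largest whole number is 20.

20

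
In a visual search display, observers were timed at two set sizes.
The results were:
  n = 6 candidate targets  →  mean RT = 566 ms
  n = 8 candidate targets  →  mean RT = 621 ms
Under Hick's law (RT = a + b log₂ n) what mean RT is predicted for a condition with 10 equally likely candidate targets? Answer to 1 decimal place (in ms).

Fit slope and intercept:
  b = (621 − 566) / (log₂ 8 − log₂ 6) = 55 / (3 − 2.5850) = 132.518 ms/bit
  a = 566 − 132.518 × 2.5850 = 223.446 ms
Then RT(10) = 223.446 + 132.518 × log₂ 10 = 223.446 + 132.518 × 3.3219 ≈ 663.661 ms.

663.7 ms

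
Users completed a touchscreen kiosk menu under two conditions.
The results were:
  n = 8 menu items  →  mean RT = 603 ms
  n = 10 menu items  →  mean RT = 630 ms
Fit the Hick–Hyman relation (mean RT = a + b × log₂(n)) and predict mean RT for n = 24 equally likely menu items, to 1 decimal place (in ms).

735.9 ms

With log₂ n on the abscissa the relation is linear; from the two conditions:
  b = (630 − 603) / (log₂ 10 − log₂ 8) = 27 / (3.3219 − 3) = 83.870 ms/bit
  a = 603 − 83.870 × 3 = 351.391 ms
Then RT(24) = 351.391 + 83.870 × log₂ 24 = 351.391 + 83.870 × 4.5850 ≈ 735.930 ms.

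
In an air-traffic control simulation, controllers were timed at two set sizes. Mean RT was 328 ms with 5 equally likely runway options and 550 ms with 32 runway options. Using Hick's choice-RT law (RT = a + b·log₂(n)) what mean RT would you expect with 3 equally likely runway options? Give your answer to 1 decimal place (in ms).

RT is linear in log₂ n, so two points fix the line:
  b = (550 − 328) / (log₂ 32 − log₂ 5) = 222 / (5 − 2.3219) = 82.895 ms/bit
  a = 328 − 82.895 × 2.3219 = 135.523 ms
Then RT(3) = 135.523 + 82.895 × log₂ 3 = 135.523 + 82.895 × 1.5850 ≈ 266.909 ms.

266.9 ms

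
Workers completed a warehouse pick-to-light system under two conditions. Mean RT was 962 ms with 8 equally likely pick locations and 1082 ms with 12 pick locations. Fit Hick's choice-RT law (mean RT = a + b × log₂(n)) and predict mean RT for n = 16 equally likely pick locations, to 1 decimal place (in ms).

RT is linear in log₂ n, so two points fix the line:
  b = (1082 − 962) / (log₂ 12 − log₂ 8) = 120 / (3.5850 − 3) = 205.141 ms/bit
  a = 962 − 205.141 × 3 = 346.576 ms
Then RT(16) = 346.576 + 205.141 × log₂ 16 = 346.576 + 205.141 × 4 ≈ 1167.141 ms.

1167.1 ms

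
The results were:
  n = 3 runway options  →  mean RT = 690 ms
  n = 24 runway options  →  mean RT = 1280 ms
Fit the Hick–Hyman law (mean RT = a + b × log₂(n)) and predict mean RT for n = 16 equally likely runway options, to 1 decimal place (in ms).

1165.0 ms

Fit slope and intercept:
  b = (1280 − 690) / (log₂ 24 − log₂ 3) = 590 / (4.5850 − 1.5850) = 196.667 ms/bit
  a = 690 − 196.667 × 1.5850 = 378.291 ms
Then RT(16) = 378.291 + 196.667 × log₂ 16 = 378.291 + 196.667 × 4 ≈ 1164.957 ms.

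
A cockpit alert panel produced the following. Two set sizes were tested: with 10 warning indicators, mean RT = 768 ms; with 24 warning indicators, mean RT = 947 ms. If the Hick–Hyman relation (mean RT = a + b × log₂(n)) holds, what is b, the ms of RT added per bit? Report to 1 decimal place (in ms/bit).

141.7 ms/bit

b = (RT₂ − RT₁)/(log₂ n₂ − log₂ n₁) = (947 − 768)/(4.5850 − 3.3219) = 141.722 ms/bit.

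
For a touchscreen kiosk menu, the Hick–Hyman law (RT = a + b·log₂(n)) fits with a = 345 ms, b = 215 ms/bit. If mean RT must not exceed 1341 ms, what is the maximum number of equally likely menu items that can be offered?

Information budget: (1341 − 345)/215 = 4.6326 bits, so n ≤ 2^4.6326 = 24.805 → at most 24.

24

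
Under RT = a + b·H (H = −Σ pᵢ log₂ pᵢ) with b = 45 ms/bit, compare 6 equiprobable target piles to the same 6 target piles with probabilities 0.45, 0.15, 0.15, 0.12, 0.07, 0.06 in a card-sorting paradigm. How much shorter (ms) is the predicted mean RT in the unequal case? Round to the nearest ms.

The RT saving is b·ΔH. Equiprobable H₀ = log₂(6) = 2.5850 bits; with the given probabilities H = 2.2186 bits.
b·(H₀ − H) = 45 × (2.5850 − 2.2186) = 16.48 ms.

16 ms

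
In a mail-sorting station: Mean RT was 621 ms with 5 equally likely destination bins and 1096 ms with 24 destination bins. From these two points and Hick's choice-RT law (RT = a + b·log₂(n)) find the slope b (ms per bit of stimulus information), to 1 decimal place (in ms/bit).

The slope on a log₂ axis is (1096 − 621) / (4.5850 − 2.3219) = 209.895 ms/bit.

209.9 ms/bit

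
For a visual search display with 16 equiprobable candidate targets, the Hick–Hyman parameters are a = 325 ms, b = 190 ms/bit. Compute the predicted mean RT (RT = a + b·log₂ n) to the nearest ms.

log₂(16) = 4 bits, so RT = 325 + 190 × 4 ≈ 1085.000 ms.

1085 ms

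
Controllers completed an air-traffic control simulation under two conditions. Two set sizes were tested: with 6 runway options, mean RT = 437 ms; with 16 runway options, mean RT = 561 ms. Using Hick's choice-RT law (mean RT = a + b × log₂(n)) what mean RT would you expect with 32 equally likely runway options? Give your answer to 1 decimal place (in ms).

648.6 ms

Solve the two-equation system in a and b:
  b = (561 − 437) / (log₂ 16 − log₂ 6) = 124 / (4 − 2.5850) = 87.630 ms/bit
  a = 437 − 87.630 × 2.5850 = 210.479 ms
Then RT(32) = 210.479 + 87.630 × log₂ 32 = 210.479 + 87.630 × 5 ≈ 648.630 ms.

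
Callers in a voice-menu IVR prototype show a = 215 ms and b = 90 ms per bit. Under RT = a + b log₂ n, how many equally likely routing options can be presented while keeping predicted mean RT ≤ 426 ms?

5

Set 215 + 90·log₂ n ≤ 426 → log₂ n ≤ (426 − 215)/90 = 2.3444.
So n ≤ 2^2.3444 = 5.079; the largest integer n is 5.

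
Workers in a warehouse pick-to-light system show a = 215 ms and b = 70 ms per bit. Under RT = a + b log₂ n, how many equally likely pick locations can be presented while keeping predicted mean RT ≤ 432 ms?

Information budget: (432 − 215)/70 = 3.1000 bits, so n ≤ 2^3.1000 = 8.574 → at most 8.

8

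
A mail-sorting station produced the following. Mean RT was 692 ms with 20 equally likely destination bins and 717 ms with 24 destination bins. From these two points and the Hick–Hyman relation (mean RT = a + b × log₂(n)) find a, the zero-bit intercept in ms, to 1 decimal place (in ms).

The slope on a log₂ axis is (717 − 692) / (4.5850 − 4.3219) = 95.045 ms/bit.
a = RT₁ − b·log₂ n₁ = 692 − 95.045 × 4.3219 = 281.224 ms.

281.2 ms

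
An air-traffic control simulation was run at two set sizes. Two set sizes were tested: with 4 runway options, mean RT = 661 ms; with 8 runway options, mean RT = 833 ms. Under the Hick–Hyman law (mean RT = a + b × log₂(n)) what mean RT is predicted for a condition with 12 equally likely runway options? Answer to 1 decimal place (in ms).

933.6 ms

With log₂ n on the abscissa the relation is linear; from the two conditions:
  b = (833 − 661) / (log₂ 8 − log₂ 4) = 172 / (3 − 2) = 172.000 ms/bit
  a = 661 − 172.000 × 2 = 317.000 ms
Then RT(12) = 317.000 + 172.000 × log₂ 12 = 317.000 + 172.000 × 3.5850 ≈ 933.614 ms.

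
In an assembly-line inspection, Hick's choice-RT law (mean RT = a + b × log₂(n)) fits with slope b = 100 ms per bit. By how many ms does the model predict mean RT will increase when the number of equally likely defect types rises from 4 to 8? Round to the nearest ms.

100 ms

Only the slope matters, since a is common to both: ΔRT = b·log₂(n₂/n₁).
log₂(8) − log₂(4) = log₂(8/4) = log₂(2) = 1.
ΔRT = 100 × 1.0000 = 100.000 ms.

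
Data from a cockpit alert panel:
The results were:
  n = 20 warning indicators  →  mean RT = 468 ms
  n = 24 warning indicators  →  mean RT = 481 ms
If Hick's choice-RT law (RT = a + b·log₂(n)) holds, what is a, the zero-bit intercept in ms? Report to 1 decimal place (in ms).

254.4 ms

b = (RT₂ − RT₁)/(log₂ n₂ − log₂ n₁) = (481 − 468)/(4.5850 − 4.3219) = 49.423 ms/bit.
Intercept: a = 468 − 49.423·log₂(20) = 254.397 ms.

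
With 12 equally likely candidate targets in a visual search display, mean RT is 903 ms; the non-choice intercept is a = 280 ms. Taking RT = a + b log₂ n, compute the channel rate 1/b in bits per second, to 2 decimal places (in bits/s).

5.75 bits/s

b = (903 − 280)/log₂ 12 = 623/3.5850 = 173.781 ms per bit = 0.17378 s/bit; the reciprocal is 5.754 bits/s.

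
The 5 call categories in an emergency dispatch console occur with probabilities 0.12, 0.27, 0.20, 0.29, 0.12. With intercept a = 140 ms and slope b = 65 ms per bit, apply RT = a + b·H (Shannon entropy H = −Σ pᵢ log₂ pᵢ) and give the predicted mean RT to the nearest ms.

285 ms

Entropy contributions −pᵢ log₂ pᵢ: 0.3671, 0.5100, 0.4644, 0.5179, 0.3671; sum H = 2.2264 bits.
RT = a + bH = 140 + 65·2.2264 = 284.72 ms.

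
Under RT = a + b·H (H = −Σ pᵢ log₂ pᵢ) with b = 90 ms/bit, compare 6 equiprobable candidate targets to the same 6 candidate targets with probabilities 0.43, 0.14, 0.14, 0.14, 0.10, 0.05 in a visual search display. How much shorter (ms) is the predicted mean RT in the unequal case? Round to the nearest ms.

29 ms

Equiprobable entropy H₀ = log₂ 6 = 2.5850 bits.
Skewed entropy H = −Σ pᵢ log₂ pᵢ = 2.2632 bits.
ΔRT = b·(H₀ − H) = 90 × 0.3218 = 28.96 ms.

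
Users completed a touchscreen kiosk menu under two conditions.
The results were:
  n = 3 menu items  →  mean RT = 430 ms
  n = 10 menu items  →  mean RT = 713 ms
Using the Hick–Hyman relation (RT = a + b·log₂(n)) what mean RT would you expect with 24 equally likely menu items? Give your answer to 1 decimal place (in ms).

Fit slope and intercept:
  b = (713 − 430) / (log₂ 10 − log₂ 3) = 283 / (3.3219 − 1.5850) = 162.928 ms/bit
  a = 430 − 162.928 × 1.5850 = 171.766 ms
Then RT(24) = 171.766 + 162.928 × log₂ 24 = 171.766 + 162.928 × 4.5850 ≈ 918.783 ms.

918.8 ms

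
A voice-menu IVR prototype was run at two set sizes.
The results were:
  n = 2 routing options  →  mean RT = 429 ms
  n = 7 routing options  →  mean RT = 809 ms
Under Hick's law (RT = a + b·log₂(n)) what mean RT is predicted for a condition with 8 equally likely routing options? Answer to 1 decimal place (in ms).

849.5 ms

Fit slope and intercept:
  b = (809 − 429) / (log₂ 7 − log₂ 2) = 380 / (2.8074 − 1) = 210.252 ms/bit
  a = 429 − 210.252 × 1 = 218.748 ms
Then RT(8) = 218.748 + 210.252 × log₂ 8 = 218.748 + 210.252 × 3 ≈ 849.504 ms.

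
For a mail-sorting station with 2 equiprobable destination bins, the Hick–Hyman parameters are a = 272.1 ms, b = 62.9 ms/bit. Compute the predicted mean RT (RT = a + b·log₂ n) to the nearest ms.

log₂(2) = 1 bits, so RT = 272.1 + 62.9 × 1 ≈ 335.000 ms.

335 ms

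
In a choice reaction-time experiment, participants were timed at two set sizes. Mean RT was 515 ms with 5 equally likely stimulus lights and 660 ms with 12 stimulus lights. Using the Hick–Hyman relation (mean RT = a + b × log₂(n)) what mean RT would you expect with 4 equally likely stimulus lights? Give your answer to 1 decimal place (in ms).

478.0 ms

Fit slope and intercept:
  b = (660 − 515) / (log₂ 12 − log₂ 5) = 145 / (3.5850 − 2.3219) = 114.803 ms/bit
  a = 515 − 114.803 × 2.3219 = 248.436 ms
Then RT(4) = 248.436 + 114.803 × log₂ 4 = 248.436 + 114.803 × 2 ≈ 478.042 ms.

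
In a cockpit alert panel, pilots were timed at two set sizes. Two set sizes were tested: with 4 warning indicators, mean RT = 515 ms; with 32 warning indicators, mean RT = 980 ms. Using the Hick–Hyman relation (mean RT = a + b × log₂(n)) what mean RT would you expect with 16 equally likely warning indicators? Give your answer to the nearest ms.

825 ms

With log₂ n on the abscissa the relation is linear; from the two conditions:
  b = (980 − 515) / (log₂ 32 − log₂ 4) = 465 / (5 − 2) = 155 ms/bit
  a = 515 − 155 × 2 = 205 ms
Then RT(16) = 205 + 155 × log₂ 16 = 205 + 155 × 4 ≈ 825.000 ms.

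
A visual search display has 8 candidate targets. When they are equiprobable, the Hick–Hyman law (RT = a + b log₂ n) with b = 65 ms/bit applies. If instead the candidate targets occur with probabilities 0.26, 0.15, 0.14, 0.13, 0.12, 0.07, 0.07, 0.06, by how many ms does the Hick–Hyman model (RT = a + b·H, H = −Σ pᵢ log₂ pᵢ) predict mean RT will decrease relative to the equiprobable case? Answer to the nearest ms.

10 ms

Equiprobable entropy H₀ = log₂ 8 = 3.0000 bits.
Skewed entropy H = −Σ pᵢ log₂ pᵢ = 2.8433 bits.
ΔRT = b·(H₀ − H) = 65 × 0.1567 = 10.19 ms.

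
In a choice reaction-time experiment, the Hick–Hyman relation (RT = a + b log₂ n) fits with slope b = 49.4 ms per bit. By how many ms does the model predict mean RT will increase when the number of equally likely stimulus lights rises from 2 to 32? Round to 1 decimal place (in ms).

Only the slope matters, since a is common to both: ΔRT = b·log₂(n₂/n₁).
log₂(32) − log₂(2) = log₂(32/2) = log₂(16) = 4.
ΔRT = 49.4 × 4.0000 = 197.600 ms.

197.6 ms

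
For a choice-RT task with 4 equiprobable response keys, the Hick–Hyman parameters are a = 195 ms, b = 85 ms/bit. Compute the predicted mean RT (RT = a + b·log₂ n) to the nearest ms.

365 ms

log₂(4) = 2 bits, so RT = 195 + 85 × 2 ≈ 365.000 ms.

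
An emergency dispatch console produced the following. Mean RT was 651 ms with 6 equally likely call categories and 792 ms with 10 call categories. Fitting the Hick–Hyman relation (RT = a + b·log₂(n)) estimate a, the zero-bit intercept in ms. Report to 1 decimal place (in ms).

The slope on a log₂ axis is (792 − 651) / (3.3219 − 2.5850) = 191.325 ms/bit.
a = RT₁ − b·log₂ n₁ = 651 − 191.325 × 2.5850 = 156.432 ms.

156.4 ms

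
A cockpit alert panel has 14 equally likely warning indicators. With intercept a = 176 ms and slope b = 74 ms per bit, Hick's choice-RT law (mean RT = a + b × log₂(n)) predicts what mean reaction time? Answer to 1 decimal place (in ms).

log₂(14) = 3.8074 bits, so RT = 176 + 74 × 3.8074 ≈ 457.744 ms.

457.7 ms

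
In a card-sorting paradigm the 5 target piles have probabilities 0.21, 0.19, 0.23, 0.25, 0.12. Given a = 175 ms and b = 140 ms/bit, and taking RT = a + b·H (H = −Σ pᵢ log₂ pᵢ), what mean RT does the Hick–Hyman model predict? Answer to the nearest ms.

Entropy contributions −pᵢ log₂ pᵢ: 0.4728, 0.4552, 0.4877, 0.5000, 0.3671; sum H = 2.2828 bits.
RT = a + bH = 175 + 140·2.2828 = 494.59 ms.

495 ms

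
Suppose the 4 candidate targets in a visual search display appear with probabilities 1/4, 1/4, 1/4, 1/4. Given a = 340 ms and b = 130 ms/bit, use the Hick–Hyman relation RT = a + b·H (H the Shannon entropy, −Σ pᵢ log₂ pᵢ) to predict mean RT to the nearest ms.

H = −Σ pᵢ log₂ pᵢ = 0.25·2 + 0.25·2 + 0.25·2 + 0.25·2 = 2.000 bits.
RT = 340 + 130 × 2.000 = 600.00 ms.

600 ms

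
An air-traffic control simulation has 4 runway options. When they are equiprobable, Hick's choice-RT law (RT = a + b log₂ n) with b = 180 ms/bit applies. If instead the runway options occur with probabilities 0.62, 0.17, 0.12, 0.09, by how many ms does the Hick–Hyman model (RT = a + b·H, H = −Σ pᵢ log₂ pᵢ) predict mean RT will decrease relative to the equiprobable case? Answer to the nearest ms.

Equiprobable entropy H₀ = log₂ 4 = 2.0000 bits.
Skewed entropy H = −Σ pᵢ log₂ pᵢ = 1.5419 bits.
ΔRT = b·(H₀ − H) = 180 × 0.4581 = 82.46 ms.

82 ms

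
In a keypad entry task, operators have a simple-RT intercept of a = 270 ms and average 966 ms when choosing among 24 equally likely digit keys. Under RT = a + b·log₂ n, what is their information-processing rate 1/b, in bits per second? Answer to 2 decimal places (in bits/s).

6.59 bits/s

Choice component = 966 − 270 = 696 ms over log₂(24) = 4.5850 bits.
b = 696 / 4.5850 = 151.801 ms/bit, so 1/b = 6.588 bits/s.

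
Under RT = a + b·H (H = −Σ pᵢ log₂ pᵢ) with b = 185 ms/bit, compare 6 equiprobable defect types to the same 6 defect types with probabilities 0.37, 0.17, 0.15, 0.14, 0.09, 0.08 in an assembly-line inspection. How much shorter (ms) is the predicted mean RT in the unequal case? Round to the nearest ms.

The RT saving is b·ΔH. Equiprobable H₀ = log₂(6) = 2.5850 bits; with the given probabilities H = 2.3771 bits.
b·(H₀ − H) = 185 × (2.5850 − 2.3771) = 38.45 ms.

38 ms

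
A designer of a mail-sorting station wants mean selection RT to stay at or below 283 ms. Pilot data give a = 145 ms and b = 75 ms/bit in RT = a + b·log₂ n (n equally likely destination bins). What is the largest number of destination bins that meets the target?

Set 145 + 75·log₂ n ≤ 283 → log₂ n ≤ (283 − 145)/75 = 1.8400.
So n ≤ 2^1.8400 = 3.580; the largest integer n is 3.

3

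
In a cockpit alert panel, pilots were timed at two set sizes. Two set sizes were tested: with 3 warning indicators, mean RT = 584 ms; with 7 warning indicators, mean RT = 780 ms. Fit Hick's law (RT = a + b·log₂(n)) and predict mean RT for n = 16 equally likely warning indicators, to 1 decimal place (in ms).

Solve the two-equation system in a and b:
  b = (780 − 584) / (log₂ 7 − log₂ 3) = 196 / (2.8074 − 1.5850) = 160.341 ms/bit
  a = 584 − 160.341 × 1.5850 = 329.865 ms
Then RT(16) = 329.865 + 160.341 × log₂ 16 = 329.865 + 160.341 × 4 ≈ 971.230 ms.

971.2 ms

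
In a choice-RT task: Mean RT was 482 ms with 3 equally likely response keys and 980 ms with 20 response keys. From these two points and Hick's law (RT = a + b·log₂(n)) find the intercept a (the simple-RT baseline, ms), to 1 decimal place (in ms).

The slope on a log₂ axis is (980 − 482) / (4.3219 − 1.5850) = 181.953 ms/bit.
Intercept: a = 482 − 181.953·log₂(3) = 193.611 ms.

193.6 ms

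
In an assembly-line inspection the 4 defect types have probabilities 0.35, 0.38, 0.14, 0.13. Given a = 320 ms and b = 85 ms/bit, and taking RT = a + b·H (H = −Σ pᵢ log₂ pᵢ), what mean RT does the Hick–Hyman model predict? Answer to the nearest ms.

476 ms

H = 0.35·log₂(1/0.35) + 0.38·log₂(1/0.38) + 0.14·log₂(1/0.14) + 0.13·log₂(1/0.13) = 1.8403 bits.
RT = 320 + 85 × 1.8403 = 476.43 ms.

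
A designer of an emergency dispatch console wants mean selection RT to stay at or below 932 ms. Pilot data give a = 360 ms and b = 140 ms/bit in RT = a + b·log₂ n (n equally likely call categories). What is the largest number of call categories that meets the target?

16

Information budget: (932 − 360)/140 = 4.0857 bits, so n ≤ 2^4.0857 = 16.979 → at most 16.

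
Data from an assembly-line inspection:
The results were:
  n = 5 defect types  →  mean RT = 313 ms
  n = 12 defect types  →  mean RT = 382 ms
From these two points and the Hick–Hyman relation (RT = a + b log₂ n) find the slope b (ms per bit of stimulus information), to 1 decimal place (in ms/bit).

54.6 ms/bit

b = (RT₂ − RT₁)/(log₂ n₂ − log₂ n₁) = (382 − 313)/(3.5850 − 2.3219) = 54.630 ms/bit.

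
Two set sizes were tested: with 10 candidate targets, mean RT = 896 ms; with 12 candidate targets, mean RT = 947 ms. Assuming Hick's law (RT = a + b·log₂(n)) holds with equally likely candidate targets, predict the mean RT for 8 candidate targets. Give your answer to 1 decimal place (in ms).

833.6 ms

RT is linear in log₂ n, so two points fix the line:
  b = (947 − 896) / (log₂ 12 − log₂ 10) = 51 / (3.5850 − 3.3219) = 193.891 ms/bit
  a = 896 − 193.891 × 3.3219 = 251.908 ms
Then RT(8) = 251.908 + 193.891 × log₂ 8 = 251.908 + 193.891 × 3 ≈ 833.581 ms.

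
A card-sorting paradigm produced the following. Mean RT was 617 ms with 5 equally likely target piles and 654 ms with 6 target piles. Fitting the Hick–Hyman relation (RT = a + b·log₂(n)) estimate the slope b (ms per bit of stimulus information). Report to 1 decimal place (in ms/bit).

140.7 ms/bit

The slope on a log₂ axis is (654 − 617) / (2.5850 − 2.3219) = 140.666 ms/bit.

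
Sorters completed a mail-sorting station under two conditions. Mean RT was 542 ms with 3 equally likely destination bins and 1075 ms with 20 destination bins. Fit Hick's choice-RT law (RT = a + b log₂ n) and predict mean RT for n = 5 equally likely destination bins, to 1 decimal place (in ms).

With log₂ n on the abscissa the relation is linear; from the two conditions:
  b = (1075 − 542) / (log₂ 20 − log₂ 3) = 533 / (4.3219 − 1.5850) = 194.741 ms/bit
  a = 542 − 194.741 × 1.5850 = 233.342 ms
Then RT(5) = 233.342 + 194.741 × log₂ 5 = 233.342 + 194.741 × 2.3219 ≈ 685.518 ms.

685.5 ms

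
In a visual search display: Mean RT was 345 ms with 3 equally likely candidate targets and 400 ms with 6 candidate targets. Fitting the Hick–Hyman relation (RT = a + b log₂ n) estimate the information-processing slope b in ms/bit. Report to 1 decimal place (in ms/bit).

55.0 ms/bit

The slope on a log₂ axis is (400 − 345) / (2.5850 − 1.5850) = 55.000 ms/bit.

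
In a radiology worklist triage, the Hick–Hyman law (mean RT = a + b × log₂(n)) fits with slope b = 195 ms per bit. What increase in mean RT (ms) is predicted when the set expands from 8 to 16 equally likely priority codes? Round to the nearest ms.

195 ms

The intercept a cancels: ΔRT = b·(log₂ n₂ − log₂ n₁) = b·log₂(n₂/n₁).
log₂(16) − log₂(8) = log₂(16/8) = log₂(2) = 1.
ΔRT = 195 × 1.0000 = 195.000 ms.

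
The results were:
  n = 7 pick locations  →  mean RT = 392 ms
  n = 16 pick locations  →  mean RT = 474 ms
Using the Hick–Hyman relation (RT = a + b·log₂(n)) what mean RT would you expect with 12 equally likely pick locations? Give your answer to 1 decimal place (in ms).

Solve the two-equation system in a and b:
  b = (474 − 392) / (log₂ 16 − log₂ 7) = 82 / (4 − 2.8074) = 68.755 ms/bit
  a = 392 − 68.755 × 2.8074 = 198.981 ms
Then RT(12) = 198.981 + 68.755 × log₂ 12 = 198.981 + 68.755 × 3.5850 ≈ 445.464 ms.

445.5 ms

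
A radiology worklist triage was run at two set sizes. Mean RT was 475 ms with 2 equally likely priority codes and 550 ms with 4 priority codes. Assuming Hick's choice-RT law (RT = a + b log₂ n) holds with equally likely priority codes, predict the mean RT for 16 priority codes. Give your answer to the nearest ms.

RT is linear in log₂ n, so two points fix the line:
  b = (550 − 475) / (log₂ 4 − log₂ 2) = 75 / (2 − 1) = 75 ms/bit
  a = 475 − 75 × 1 = 400 ms
Then RT(16) = 400 + 75 × log₂ 16 = 400 + 75 × 4 ≈ 700.000 ms.

700 ms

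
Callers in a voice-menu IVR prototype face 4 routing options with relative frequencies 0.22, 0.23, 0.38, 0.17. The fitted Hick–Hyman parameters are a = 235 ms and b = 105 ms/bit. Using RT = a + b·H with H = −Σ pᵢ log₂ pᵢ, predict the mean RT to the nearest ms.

438 ms

Entropy contributions −pᵢ log₂ pᵢ: 0.4806, 0.4877, 0.5305, 0.4346; sum H = 1.9333 bits.
RT = a + bH = 235 + 105·1.9333 = 437.99 ms.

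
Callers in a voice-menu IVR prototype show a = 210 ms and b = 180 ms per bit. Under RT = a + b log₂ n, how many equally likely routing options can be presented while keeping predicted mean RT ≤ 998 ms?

20

Information budget: (998 − 210)/180 = 4.3778 bits, so n ≤ 2^4.3778 = 20.789 → at most 20.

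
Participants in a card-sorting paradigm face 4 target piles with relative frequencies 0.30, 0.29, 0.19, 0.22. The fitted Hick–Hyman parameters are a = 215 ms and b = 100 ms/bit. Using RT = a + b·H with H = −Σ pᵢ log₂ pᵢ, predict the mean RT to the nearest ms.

Entropy contributions −pᵢ log₂ pᵢ: 0.5211, 0.5179, 0.4552, 0.4806; sum H = 1.9748 bits.
RT = a + bH = 215 + 100·1.9748 = 412.48 ms.

412 ms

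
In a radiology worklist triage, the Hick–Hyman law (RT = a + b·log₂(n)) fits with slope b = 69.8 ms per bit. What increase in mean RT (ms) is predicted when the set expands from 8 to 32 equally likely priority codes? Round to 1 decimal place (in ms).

139.6 ms

ΔRT = (a + b log₂ n₂) − (a + b log₂ n₁) = b·(log₂ n₂ − log₂ n₁).
log₂(32) − log₂(8) = log₂(32/8) = log₂(4) = 2.
ΔRT = 69.8 × 2.0000 = 139.600 ms.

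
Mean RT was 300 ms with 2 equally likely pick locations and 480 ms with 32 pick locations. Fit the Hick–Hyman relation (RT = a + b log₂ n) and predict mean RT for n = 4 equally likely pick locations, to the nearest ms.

345 ms

Solve the two-equation system in a and b:
  b = (480 − 300) / (log₂ 32 − log₂ 2) = 180 / (5 − 1) = 45 ms/bit
  a = 300 − 45 × 1 = 255 ms
Then RT(4) = 255 + 45 × log₂ 4 = 255 + 45 × 2 ≈ 345.000 ms.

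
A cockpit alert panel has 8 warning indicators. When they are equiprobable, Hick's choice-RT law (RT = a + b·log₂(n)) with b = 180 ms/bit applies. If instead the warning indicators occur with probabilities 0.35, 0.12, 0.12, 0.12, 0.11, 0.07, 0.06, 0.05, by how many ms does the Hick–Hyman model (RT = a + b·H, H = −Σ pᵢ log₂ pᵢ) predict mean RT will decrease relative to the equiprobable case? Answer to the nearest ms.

52 ms

Equiprobable entropy H₀ = log₂ 8 = 3.0000 bits.
Skewed entropy H = −Σ pᵢ log₂ pᵢ = 2.7098 bits.
ΔRT = b·(H₀ − H) = 180 × 0.2902 = 52.24 ms.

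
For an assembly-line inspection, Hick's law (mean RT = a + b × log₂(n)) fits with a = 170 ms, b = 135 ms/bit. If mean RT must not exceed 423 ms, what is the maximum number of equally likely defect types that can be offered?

135·log₂ n ≤ 423 − 170 = 253, giving log₂ n ≤ 1.8741 and n ≤ 3.666. The largest whole number is 3.

3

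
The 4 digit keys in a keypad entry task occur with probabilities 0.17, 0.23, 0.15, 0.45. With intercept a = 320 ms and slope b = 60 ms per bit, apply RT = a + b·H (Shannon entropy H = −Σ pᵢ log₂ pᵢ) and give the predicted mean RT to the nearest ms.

431 ms

H = 0.17·log₂(1/0.17) + 0.23·log₂(1/0.23) + 0.15·log₂(1/0.15) + 0.45·log₂(1/0.45) = 1.8512 bits.
RT = 320 + 60 × 1.8512 = 431.07 ms.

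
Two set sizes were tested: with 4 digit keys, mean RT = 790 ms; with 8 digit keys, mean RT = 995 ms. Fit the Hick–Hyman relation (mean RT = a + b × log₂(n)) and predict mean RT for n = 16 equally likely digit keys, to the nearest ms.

Fit slope and intercept:
  b = (995 − 790) / (log₂ 8 − log₂ 4) = 205 / (3 − 2) = 205 ms/bit
  a = 790 − 205 × 2 = 380 ms
Then RT(16) = 380 + 205 × log₂ 16 = 380 + 205 × 4 ≈ 1200.000 ms.

1200 ms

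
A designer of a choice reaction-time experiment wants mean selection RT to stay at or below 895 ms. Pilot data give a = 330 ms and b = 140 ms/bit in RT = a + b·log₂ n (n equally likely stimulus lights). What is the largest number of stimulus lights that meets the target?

Information budget: (895 − 330)/140 = 4.0357 bits, so n ≤ 2^4.0357 = 16.401 → at most 16.

16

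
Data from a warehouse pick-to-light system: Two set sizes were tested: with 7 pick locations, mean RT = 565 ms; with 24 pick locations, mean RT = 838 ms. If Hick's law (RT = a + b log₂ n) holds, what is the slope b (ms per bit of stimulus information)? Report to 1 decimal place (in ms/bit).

153.6 ms/bit

The slope on a log₂ axis is (838 − 565) / (4.5850 − 2.8074) = 153.577 ms/bit.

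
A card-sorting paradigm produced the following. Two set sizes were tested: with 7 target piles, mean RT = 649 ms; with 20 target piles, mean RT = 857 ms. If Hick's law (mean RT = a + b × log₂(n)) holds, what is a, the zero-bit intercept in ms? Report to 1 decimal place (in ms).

263.5 ms

Slope: b = (857 − 649) / (log₂ 20 − log₂ 7) = 208/1.5146 = 137.332 ms/bit.
a = RT₁ − b·log₂ n₁ = 649 − 137.332 × 2.8074 = 263.459 ms.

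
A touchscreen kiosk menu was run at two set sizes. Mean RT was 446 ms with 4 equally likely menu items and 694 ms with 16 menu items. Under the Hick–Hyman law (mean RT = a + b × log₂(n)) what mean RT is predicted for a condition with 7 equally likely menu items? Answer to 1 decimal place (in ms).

RT is linear in log₂ n, so two points fix the line:
  b = (694 − 446) / (log₂ 16 − log₂ 4) = 248 / (4 − 2) = 124.000 ms/bit
  a = 446 − 124.000 × 2 = 198.000 ms
Then RT(7) = 198.000 + 124.000 × log₂ 7 = 198.000 + 124.000 × 2.8074 ≈ 546.112 ms.

546.1 ms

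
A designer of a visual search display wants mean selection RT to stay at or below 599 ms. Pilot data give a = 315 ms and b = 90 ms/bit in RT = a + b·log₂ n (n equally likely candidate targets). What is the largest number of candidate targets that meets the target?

8

Information budget: (599 − 315)/90 = 3.1556 bits, so n ≤ 2^3.1556 = 8.911 → at most 8.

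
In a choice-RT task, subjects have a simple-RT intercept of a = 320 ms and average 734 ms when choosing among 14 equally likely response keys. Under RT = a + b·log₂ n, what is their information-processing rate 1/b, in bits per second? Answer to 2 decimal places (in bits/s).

Choice component = 734 − 320 = 414 ms over log₂(14) = 3.8074 bits.
b = 414 / 3.8074 = 108.737 ms/bit, so 1/b = 9.197 bits/s.

9.20 bits/s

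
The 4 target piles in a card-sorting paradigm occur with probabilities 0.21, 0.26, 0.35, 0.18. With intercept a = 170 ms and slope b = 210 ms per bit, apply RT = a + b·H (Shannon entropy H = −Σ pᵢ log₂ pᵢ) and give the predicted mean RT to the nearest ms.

580 ms

Entropy contributions −pᵢ log₂ pᵢ: 0.4728, 0.5053, 0.5301, 0.4453; sum H = 1.9535 bits.
RT = a + bH = 170 + 210·1.9535 = 580.24 ms.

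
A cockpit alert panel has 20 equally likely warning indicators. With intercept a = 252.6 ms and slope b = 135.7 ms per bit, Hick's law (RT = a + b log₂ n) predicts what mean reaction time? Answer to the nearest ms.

839 ms

log₂(20) = 4.3219 bits, so RT = 252.6 + 135.7 × 4.3219 ≈ 839.086 ms.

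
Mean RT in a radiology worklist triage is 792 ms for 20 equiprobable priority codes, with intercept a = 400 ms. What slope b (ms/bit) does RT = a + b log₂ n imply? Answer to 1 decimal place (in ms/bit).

90.7 ms/bit

log₂(20) = 4.3219 bits.
b = (RT − a)/log₂ n = (792 − 400) / 4.3219 = 90.700 ms/bit.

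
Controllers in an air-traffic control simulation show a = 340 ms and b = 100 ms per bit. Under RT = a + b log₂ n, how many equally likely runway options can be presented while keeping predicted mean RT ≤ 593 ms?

5

100·log₂ n ≤ 593 − 340 = 253, giving log₂ n ≤ 2.5300 and n ≤ 5.776. The largest whole number is 5.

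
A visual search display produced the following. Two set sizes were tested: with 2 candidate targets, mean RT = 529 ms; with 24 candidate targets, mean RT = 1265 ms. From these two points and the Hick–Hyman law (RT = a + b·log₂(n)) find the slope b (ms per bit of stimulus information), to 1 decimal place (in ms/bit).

The slope on a log₂ axis is (1265 − 529) / (4.5850 − 1) = 205.302 ms/bit.

205.3 ms/bit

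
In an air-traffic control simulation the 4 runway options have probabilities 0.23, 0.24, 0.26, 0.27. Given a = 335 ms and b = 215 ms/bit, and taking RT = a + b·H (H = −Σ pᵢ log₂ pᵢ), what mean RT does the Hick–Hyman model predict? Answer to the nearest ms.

H = 0.23·log₂(1/0.23) + 0.24·log₂(1/0.24) + 0.26·log₂(1/0.26) + 0.27·log₂(1/0.27) = 1.9971 bits.
RT = 335 + 215 × 1.9971 = 764.38 ms.

764 ms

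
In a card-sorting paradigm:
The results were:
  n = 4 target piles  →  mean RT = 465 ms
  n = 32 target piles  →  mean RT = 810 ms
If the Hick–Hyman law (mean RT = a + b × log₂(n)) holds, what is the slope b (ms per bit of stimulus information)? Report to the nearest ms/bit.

115 ms/bit

b = (RT₂ − RT₁)/(log₂ n₂ − log₂ n₁) = (810 − 465)/(5 − 2) = 115 ms/bit.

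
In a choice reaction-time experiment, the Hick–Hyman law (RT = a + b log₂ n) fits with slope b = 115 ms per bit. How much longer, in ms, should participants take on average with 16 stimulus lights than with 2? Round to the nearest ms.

Only the slope matters, since a is common to both: ΔRT = b·log₂(n₂/n₁).
log₂(16) − log₂(2) = log₂(16/2) = log₂(8) = 3.
ΔRT = 115 × 3.0000 = 345.000 ms.

345 ms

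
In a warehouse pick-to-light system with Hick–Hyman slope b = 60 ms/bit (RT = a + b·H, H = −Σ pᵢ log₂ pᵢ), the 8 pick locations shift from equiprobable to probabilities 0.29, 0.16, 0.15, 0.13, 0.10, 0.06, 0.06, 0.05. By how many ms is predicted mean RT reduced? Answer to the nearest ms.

Equiprobable entropy H₀ = log₂ 8 = 3.0000 bits.
Skewed entropy H = −Σ pᵢ log₂ pᵢ = 2.7695 bits.
ΔRT = b·(H₀ − H) = 60 × 0.2305 = 13.83 ms.

14 ms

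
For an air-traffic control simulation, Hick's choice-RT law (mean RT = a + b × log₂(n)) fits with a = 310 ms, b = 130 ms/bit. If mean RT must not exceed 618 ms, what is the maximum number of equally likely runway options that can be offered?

5

Information budget: (618 − 310)/130 = 2.3692 bits, so n ≤ 2^2.3692 = 5.167 → at most 5.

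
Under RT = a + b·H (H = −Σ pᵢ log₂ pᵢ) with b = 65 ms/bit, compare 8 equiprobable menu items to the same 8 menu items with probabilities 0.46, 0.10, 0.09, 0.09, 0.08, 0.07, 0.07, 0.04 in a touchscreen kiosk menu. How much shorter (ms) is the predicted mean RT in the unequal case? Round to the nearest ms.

33 ms

Equiprobable entropy H₀ = log₂ 8 = 3.0000 bits.
Skewed entropy H = −Σ pᵢ log₂ pᵢ = 2.4872 bits.
ΔRT = b·(H₀ − H) = 65 × 0.5128 = 33.33 ms.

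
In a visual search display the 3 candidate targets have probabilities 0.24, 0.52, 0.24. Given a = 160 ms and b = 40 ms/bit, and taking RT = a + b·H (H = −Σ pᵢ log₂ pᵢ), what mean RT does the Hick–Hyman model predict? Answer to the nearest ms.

Entropy contributions −pᵢ log₂ pᵢ: 0.4941, 0.4906, 0.4941; sum H = 1.4788 bits.
RT = a + bH = 160 + 40·1.4788 = 219.15 ms.

219 ms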